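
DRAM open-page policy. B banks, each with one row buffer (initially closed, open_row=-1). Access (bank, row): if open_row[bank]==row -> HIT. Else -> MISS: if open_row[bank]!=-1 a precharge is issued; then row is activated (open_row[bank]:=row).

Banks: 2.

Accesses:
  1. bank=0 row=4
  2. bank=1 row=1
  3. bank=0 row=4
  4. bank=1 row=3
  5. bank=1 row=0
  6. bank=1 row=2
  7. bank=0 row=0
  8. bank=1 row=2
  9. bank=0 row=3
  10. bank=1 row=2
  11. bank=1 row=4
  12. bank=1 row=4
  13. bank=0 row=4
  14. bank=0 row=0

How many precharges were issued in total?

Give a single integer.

Answer: 8

Derivation:
Acc 1: bank0 row4 -> MISS (open row4); precharges=0
Acc 2: bank1 row1 -> MISS (open row1); precharges=0
Acc 3: bank0 row4 -> HIT
Acc 4: bank1 row3 -> MISS (open row3); precharges=1
Acc 5: bank1 row0 -> MISS (open row0); precharges=2
Acc 6: bank1 row2 -> MISS (open row2); precharges=3
Acc 7: bank0 row0 -> MISS (open row0); precharges=4
Acc 8: bank1 row2 -> HIT
Acc 9: bank0 row3 -> MISS (open row3); precharges=5
Acc 10: bank1 row2 -> HIT
Acc 11: bank1 row4 -> MISS (open row4); precharges=6
Acc 12: bank1 row4 -> HIT
Acc 13: bank0 row4 -> MISS (open row4); precharges=7
Acc 14: bank0 row0 -> MISS (open row0); precharges=8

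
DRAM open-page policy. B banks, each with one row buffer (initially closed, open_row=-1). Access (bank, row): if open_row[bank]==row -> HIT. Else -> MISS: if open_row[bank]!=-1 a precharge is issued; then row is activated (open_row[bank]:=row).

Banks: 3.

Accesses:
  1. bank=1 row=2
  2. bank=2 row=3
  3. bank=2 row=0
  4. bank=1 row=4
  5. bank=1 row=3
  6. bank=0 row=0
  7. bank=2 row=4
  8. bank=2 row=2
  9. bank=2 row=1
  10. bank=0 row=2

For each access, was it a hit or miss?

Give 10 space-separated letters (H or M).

Answer: M M M M M M M M M M

Derivation:
Acc 1: bank1 row2 -> MISS (open row2); precharges=0
Acc 2: bank2 row3 -> MISS (open row3); precharges=0
Acc 3: bank2 row0 -> MISS (open row0); precharges=1
Acc 4: bank1 row4 -> MISS (open row4); precharges=2
Acc 5: bank1 row3 -> MISS (open row3); precharges=3
Acc 6: bank0 row0 -> MISS (open row0); precharges=3
Acc 7: bank2 row4 -> MISS (open row4); precharges=4
Acc 8: bank2 row2 -> MISS (open row2); precharges=5
Acc 9: bank2 row1 -> MISS (open row1); precharges=6
Acc 10: bank0 row2 -> MISS (open row2); precharges=7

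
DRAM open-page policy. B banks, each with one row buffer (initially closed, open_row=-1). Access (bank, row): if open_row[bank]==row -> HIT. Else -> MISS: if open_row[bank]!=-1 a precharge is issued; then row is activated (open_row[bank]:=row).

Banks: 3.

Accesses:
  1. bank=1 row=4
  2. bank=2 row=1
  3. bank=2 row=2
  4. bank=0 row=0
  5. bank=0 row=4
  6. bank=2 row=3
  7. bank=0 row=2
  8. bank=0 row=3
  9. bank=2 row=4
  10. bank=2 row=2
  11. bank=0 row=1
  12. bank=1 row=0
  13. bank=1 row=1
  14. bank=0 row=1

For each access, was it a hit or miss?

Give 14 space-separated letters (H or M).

Acc 1: bank1 row4 -> MISS (open row4); precharges=0
Acc 2: bank2 row1 -> MISS (open row1); precharges=0
Acc 3: bank2 row2 -> MISS (open row2); precharges=1
Acc 4: bank0 row0 -> MISS (open row0); precharges=1
Acc 5: bank0 row4 -> MISS (open row4); precharges=2
Acc 6: bank2 row3 -> MISS (open row3); precharges=3
Acc 7: bank0 row2 -> MISS (open row2); precharges=4
Acc 8: bank0 row3 -> MISS (open row3); precharges=5
Acc 9: bank2 row4 -> MISS (open row4); precharges=6
Acc 10: bank2 row2 -> MISS (open row2); precharges=7
Acc 11: bank0 row1 -> MISS (open row1); precharges=8
Acc 12: bank1 row0 -> MISS (open row0); precharges=9
Acc 13: bank1 row1 -> MISS (open row1); precharges=10
Acc 14: bank0 row1 -> HIT

Answer: M M M M M M M M M M M M M H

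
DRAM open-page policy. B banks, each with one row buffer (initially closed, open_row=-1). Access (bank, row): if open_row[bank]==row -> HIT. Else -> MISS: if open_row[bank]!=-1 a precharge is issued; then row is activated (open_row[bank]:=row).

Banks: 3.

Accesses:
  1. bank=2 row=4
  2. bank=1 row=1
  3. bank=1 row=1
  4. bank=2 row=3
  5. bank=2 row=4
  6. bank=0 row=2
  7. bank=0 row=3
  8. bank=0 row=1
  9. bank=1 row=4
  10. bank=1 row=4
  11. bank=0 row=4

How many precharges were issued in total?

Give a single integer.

Acc 1: bank2 row4 -> MISS (open row4); precharges=0
Acc 2: bank1 row1 -> MISS (open row1); precharges=0
Acc 3: bank1 row1 -> HIT
Acc 4: bank2 row3 -> MISS (open row3); precharges=1
Acc 5: bank2 row4 -> MISS (open row4); precharges=2
Acc 6: bank0 row2 -> MISS (open row2); precharges=2
Acc 7: bank0 row3 -> MISS (open row3); precharges=3
Acc 8: bank0 row1 -> MISS (open row1); precharges=4
Acc 9: bank1 row4 -> MISS (open row4); precharges=5
Acc 10: bank1 row4 -> HIT
Acc 11: bank0 row4 -> MISS (open row4); precharges=6

Answer: 6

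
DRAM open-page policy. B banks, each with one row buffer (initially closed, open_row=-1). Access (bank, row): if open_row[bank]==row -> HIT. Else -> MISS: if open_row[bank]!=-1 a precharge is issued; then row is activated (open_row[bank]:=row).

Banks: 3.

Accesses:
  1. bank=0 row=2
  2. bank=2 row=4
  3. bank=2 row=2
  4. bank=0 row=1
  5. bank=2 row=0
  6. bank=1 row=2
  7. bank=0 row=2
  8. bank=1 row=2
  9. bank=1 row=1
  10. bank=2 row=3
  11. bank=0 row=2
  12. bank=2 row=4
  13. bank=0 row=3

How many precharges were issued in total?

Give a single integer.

Acc 1: bank0 row2 -> MISS (open row2); precharges=0
Acc 2: bank2 row4 -> MISS (open row4); precharges=0
Acc 3: bank2 row2 -> MISS (open row2); precharges=1
Acc 4: bank0 row1 -> MISS (open row1); precharges=2
Acc 5: bank2 row0 -> MISS (open row0); precharges=3
Acc 6: bank1 row2 -> MISS (open row2); precharges=3
Acc 7: bank0 row2 -> MISS (open row2); precharges=4
Acc 8: bank1 row2 -> HIT
Acc 9: bank1 row1 -> MISS (open row1); precharges=5
Acc 10: bank2 row3 -> MISS (open row3); precharges=6
Acc 11: bank0 row2 -> HIT
Acc 12: bank2 row4 -> MISS (open row4); precharges=7
Acc 13: bank0 row3 -> MISS (open row3); precharges=8

Answer: 8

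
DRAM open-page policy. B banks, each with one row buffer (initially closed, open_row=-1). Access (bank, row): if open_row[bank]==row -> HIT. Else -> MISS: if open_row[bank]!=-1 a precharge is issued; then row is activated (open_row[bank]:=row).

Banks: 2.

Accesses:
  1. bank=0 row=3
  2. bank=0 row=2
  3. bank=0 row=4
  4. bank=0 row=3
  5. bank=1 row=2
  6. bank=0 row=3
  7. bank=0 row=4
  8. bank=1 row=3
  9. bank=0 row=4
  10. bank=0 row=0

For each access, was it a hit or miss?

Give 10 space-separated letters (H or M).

Acc 1: bank0 row3 -> MISS (open row3); precharges=0
Acc 2: bank0 row2 -> MISS (open row2); precharges=1
Acc 3: bank0 row4 -> MISS (open row4); precharges=2
Acc 4: bank0 row3 -> MISS (open row3); precharges=3
Acc 5: bank1 row2 -> MISS (open row2); precharges=3
Acc 6: bank0 row3 -> HIT
Acc 7: bank0 row4 -> MISS (open row4); precharges=4
Acc 8: bank1 row3 -> MISS (open row3); precharges=5
Acc 9: bank0 row4 -> HIT
Acc 10: bank0 row0 -> MISS (open row0); precharges=6

Answer: M M M M M H M M H M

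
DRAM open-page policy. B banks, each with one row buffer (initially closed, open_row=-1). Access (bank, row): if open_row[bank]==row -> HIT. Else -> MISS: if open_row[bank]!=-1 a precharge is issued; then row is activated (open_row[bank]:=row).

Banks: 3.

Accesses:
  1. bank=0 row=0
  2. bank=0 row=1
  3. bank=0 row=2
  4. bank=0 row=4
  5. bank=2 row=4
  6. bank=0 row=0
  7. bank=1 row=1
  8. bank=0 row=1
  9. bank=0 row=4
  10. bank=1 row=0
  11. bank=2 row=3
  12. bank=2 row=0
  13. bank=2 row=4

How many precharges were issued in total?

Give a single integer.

Answer: 10

Derivation:
Acc 1: bank0 row0 -> MISS (open row0); precharges=0
Acc 2: bank0 row1 -> MISS (open row1); precharges=1
Acc 3: bank0 row2 -> MISS (open row2); precharges=2
Acc 4: bank0 row4 -> MISS (open row4); precharges=3
Acc 5: bank2 row4 -> MISS (open row4); precharges=3
Acc 6: bank0 row0 -> MISS (open row0); precharges=4
Acc 7: bank1 row1 -> MISS (open row1); precharges=4
Acc 8: bank0 row1 -> MISS (open row1); precharges=5
Acc 9: bank0 row4 -> MISS (open row4); precharges=6
Acc 10: bank1 row0 -> MISS (open row0); precharges=7
Acc 11: bank2 row3 -> MISS (open row3); precharges=8
Acc 12: bank2 row0 -> MISS (open row0); precharges=9
Acc 13: bank2 row4 -> MISS (open row4); precharges=10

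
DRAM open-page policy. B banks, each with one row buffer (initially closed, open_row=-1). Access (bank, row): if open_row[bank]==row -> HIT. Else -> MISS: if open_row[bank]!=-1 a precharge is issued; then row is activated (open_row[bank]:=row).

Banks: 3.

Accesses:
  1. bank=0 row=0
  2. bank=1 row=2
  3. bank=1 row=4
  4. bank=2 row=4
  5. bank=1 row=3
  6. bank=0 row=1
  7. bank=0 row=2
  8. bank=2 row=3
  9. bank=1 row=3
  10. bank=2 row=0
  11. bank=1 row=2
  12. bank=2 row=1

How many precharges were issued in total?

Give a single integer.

Answer: 8

Derivation:
Acc 1: bank0 row0 -> MISS (open row0); precharges=0
Acc 2: bank1 row2 -> MISS (open row2); precharges=0
Acc 3: bank1 row4 -> MISS (open row4); precharges=1
Acc 4: bank2 row4 -> MISS (open row4); precharges=1
Acc 5: bank1 row3 -> MISS (open row3); precharges=2
Acc 6: bank0 row1 -> MISS (open row1); precharges=3
Acc 7: bank0 row2 -> MISS (open row2); precharges=4
Acc 8: bank2 row3 -> MISS (open row3); precharges=5
Acc 9: bank1 row3 -> HIT
Acc 10: bank2 row0 -> MISS (open row0); precharges=6
Acc 11: bank1 row2 -> MISS (open row2); precharges=7
Acc 12: bank2 row1 -> MISS (open row1); precharges=8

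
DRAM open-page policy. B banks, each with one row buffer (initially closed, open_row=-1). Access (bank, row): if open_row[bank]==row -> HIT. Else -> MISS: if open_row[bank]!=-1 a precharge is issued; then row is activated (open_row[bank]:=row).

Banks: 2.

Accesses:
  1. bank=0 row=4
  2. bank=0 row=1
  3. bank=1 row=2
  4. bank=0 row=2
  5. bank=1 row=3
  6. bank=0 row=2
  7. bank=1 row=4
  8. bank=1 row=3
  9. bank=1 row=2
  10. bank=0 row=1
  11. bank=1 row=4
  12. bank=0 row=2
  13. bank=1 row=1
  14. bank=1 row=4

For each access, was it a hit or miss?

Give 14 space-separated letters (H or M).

Answer: M M M M M H M M M M M M M M

Derivation:
Acc 1: bank0 row4 -> MISS (open row4); precharges=0
Acc 2: bank0 row1 -> MISS (open row1); precharges=1
Acc 3: bank1 row2 -> MISS (open row2); precharges=1
Acc 4: bank0 row2 -> MISS (open row2); precharges=2
Acc 5: bank1 row3 -> MISS (open row3); precharges=3
Acc 6: bank0 row2 -> HIT
Acc 7: bank1 row4 -> MISS (open row4); precharges=4
Acc 8: bank1 row3 -> MISS (open row3); precharges=5
Acc 9: bank1 row2 -> MISS (open row2); precharges=6
Acc 10: bank0 row1 -> MISS (open row1); precharges=7
Acc 11: bank1 row4 -> MISS (open row4); precharges=8
Acc 12: bank0 row2 -> MISS (open row2); precharges=9
Acc 13: bank1 row1 -> MISS (open row1); precharges=10
Acc 14: bank1 row4 -> MISS (open row4); precharges=11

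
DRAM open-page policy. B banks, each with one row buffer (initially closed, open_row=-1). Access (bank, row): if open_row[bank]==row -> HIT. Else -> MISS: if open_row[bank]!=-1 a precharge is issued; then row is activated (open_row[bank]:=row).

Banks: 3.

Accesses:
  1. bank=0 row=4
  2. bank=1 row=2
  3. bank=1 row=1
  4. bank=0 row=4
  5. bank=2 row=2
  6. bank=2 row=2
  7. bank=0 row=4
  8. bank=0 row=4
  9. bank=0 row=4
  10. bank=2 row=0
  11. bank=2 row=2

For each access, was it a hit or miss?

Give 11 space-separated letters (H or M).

Answer: M M M H M H H H H M M

Derivation:
Acc 1: bank0 row4 -> MISS (open row4); precharges=0
Acc 2: bank1 row2 -> MISS (open row2); precharges=0
Acc 3: bank1 row1 -> MISS (open row1); precharges=1
Acc 4: bank0 row4 -> HIT
Acc 5: bank2 row2 -> MISS (open row2); precharges=1
Acc 6: bank2 row2 -> HIT
Acc 7: bank0 row4 -> HIT
Acc 8: bank0 row4 -> HIT
Acc 9: bank0 row4 -> HIT
Acc 10: bank2 row0 -> MISS (open row0); precharges=2
Acc 11: bank2 row2 -> MISS (open row2); precharges=3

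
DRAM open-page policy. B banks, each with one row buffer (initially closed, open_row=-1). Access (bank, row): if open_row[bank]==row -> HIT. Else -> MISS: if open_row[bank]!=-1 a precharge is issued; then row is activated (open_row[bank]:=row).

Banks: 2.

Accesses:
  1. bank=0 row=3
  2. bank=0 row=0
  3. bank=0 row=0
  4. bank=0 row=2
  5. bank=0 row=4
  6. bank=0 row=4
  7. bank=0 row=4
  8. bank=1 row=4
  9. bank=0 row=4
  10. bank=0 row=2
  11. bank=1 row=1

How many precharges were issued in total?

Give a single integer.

Answer: 5

Derivation:
Acc 1: bank0 row3 -> MISS (open row3); precharges=0
Acc 2: bank0 row0 -> MISS (open row0); precharges=1
Acc 3: bank0 row0 -> HIT
Acc 4: bank0 row2 -> MISS (open row2); precharges=2
Acc 5: bank0 row4 -> MISS (open row4); precharges=3
Acc 6: bank0 row4 -> HIT
Acc 7: bank0 row4 -> HIT
Acc 8: bank1 row4 -> MISS (open row4); precharges=3
Acc 9: bank0 row4 -> HIT
Acc 10: bank0 row2 -> MISS (open row2); precharges=4
Acc 11: bank1 row1 -> MISS (open row1); precharges=5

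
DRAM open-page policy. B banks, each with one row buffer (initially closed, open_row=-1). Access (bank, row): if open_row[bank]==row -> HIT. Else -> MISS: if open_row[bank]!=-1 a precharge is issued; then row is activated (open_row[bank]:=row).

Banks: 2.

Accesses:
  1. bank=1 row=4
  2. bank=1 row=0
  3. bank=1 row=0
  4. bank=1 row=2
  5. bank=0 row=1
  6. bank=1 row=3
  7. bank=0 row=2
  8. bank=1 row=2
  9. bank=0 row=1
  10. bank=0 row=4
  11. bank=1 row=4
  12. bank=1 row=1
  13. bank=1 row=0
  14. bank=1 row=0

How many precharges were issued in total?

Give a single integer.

Answer: 10

Derivation:
Acc 1: bank1 row4 -> MISS (open row4); precharges=0
Acc 2: bank1 row0 -> MISS (open row0); precharges=1
Acc 3: bank1 row0 -> HIT
Acc 4: bank1 row2 -> MISS (open row2); precharges=2
Acc 5: bank0 row1 -> MISS (open row1); precharges=2
Acc 6: bank1 row3 -> MISS (open row3); precharges=3
Acc 7: bank0 row2 -> MISS (open row2); precharges=4
Acc 8: bank1 row2 -> MISS (open row2); precharges=5
Acc 9: bank0 row1 -> MISS (open row1); precharges=6
Acc 10: bank0 row4 -> MISS (open row4); precharges=7
Acc 11: bank1 row4 -> MISS (open row4); precharges=8
Acc 12: bank1 row1 -> MISS (open row1); precharges=9
Acc 13: bank1 row0 -> MISS (open row0); precharges=10
Acc 14: bank1 row0 -> HIT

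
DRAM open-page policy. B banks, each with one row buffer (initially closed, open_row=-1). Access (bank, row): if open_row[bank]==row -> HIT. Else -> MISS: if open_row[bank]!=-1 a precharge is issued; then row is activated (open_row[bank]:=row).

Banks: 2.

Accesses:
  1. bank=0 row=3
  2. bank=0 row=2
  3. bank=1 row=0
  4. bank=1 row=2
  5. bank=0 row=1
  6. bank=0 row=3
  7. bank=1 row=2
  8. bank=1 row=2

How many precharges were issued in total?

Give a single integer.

Answer: 4

Derivation:
Acc 1: bank0 row3 -> MISS (open row3); precharges=0
Acc 2: bank0 row2 -> MISS (open row2); precharges=1
Acc 3: bank1 row0 -> MISS (open row0); precharges=1
Acc 4: bank1 row2 -> MISS (open row2); precharges=2
Acc 5: bank0 row1 -> MISS (open row1); precharges=3
Acc 6: bank0 row3 -> MISS (open row3); precharges=4
Acc 7: bank1 row2 -> HIT
Acc 8: bank1 row2 -> HIT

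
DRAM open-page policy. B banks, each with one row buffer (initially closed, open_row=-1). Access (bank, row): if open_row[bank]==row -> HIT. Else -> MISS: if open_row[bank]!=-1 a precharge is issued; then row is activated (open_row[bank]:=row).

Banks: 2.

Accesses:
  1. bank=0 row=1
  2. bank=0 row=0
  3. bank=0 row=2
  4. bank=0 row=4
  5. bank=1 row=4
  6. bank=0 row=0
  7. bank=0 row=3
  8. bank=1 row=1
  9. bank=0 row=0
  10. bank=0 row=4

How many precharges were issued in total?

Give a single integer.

Acc 1: bank0 row1 -> MISS (open row1); precharges=0
Acc 2: bank0 row0 -> MISS (open row0); precharges=1
Acc 3: bank0 row2 -> MISS (open row2); precharges=2
Acc 4: bank0 row4 -> MISS (open row4); precharges=3
Acc 5: bank1 row4 -> MISS (open row4); precharges=3
Acc 6: bank0 row0 -> MISS (open row0); precharges=4
Acc 7: bank0 row3 -> MISS (open row3); precharges=5
Acc 8: bank1 row1 -> MISS (open row1); precharges=6
Acc 9: bank0 row0 -> MISS (open row0); precharges=7
Acc 10: bank0 row4 -> MISS (open row4); precharges=8

Answer: 8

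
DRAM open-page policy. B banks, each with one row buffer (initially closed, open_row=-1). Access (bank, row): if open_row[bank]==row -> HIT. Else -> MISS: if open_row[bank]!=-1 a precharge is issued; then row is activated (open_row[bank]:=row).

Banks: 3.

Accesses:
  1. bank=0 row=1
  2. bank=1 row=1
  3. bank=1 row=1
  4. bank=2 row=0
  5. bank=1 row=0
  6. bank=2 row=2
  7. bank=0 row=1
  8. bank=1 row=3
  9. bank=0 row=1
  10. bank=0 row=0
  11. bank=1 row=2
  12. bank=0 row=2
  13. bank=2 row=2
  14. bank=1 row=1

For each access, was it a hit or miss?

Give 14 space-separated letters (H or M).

Acc 1: bank0 row1 -> MISS (open row1); precharges=0
Acc 2: bank1 row1 -> MISS (open row1); precharges=0
Acc 3: bank1 row1 -> HIT
Acc 4: bank2 row0 -> MISS (open row0); precharges=0
Acc 5: bank1 row0 -> MISS (open row0); precharges=1
Acc 6: bank2 row2 -> MISS (open row2); precharges=2
Acc 7: bank0 row1 -> HIT
Acc 8: bank1 row3 -> MISS (open row3); precharges=3
Acc 9: bank0 row1 -> HIT
Acc 10: bank0 row0 -> MISS (open row0); precharges=4
Acc 11: bank1 row2 -> MISS (open row2); precharges=5
Acc 12: bank0 row2 -> MISS (open row2); precharges=6
Acc 13: bank2 row2 -> HIT
Acc 14: bank1 row1 -> MISS (open row1); precharges=7

Answer: M M H M M M H M H M M M H M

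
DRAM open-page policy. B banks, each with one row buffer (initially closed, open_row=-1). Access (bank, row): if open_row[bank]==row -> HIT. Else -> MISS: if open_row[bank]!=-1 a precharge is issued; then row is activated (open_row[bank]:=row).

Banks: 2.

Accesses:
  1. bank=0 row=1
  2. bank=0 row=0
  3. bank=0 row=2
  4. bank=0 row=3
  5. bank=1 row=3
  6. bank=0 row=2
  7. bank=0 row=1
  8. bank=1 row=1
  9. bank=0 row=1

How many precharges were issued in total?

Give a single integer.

Answer: 6

Derivation:
Acc 1: bank0 row1 -> MISS (open row1); precharges=0
Acc 2: bank0 row0 -> MISS (open row0); precharges=1
Acc 3: bank0 row2 -> MISS (open row2); precharges=2
Acc 4: bank0 row3 -> MISS (open row3); precharges=3
Acc 5: bank1 row3 -> MISS (open row3); precharges=3
Acc 6: bank0 row2 -> MISS (open row2); precharges=4
Acc 7: bank0 row1 -> MISS (open row1); precharges=5
Acc 8: bank1 row1 -> MISS (open row1); precharges=6
Acc 9: bank0 row1 -> HIT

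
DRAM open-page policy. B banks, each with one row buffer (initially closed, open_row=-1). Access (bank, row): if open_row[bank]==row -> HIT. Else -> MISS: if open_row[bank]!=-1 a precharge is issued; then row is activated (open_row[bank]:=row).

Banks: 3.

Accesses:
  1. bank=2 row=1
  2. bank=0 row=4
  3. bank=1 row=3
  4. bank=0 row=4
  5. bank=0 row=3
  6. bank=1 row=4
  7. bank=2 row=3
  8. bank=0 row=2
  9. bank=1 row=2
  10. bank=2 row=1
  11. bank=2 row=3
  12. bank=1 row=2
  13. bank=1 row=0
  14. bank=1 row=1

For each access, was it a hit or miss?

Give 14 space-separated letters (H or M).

Acc 1: bank2 row1 -> MISS (open row1); precharges=0
Acc 2: bank0 row4 -> MISS (open row4); precharges=0
Acc 3: bank1 row3 -> MISS (open row3); precharges=0
Acc 4: bank0 row4 -> HIT
Acc 5: bank0 row3 -> MISS (open row3); precharges=1
Acc 6: bank1 row4 -> MISS (open row4); precharges=2
Acc 7: bank2 row3 -> MISS (open row3); precharges=3
Acc 8: bank0 row2 -> MISS (open row2); precharges=4
Acc 9: bank1 row2 -> MISS (open row2); precharges=5
Acc 10: bank2 row1 -> MISS (open row1); precharges=6
Acc 11: bank2 row3 -> MISS (open row3); precharges=7
Acc 12: bank1 row2 -> HIT
Acc 13: bank1 row0 -> MISS (open row0); precharges=8
Acc 14: bank1 row1 -> MISS (open row1); precharges=9

Answer: M M M H M M M M M M M H M M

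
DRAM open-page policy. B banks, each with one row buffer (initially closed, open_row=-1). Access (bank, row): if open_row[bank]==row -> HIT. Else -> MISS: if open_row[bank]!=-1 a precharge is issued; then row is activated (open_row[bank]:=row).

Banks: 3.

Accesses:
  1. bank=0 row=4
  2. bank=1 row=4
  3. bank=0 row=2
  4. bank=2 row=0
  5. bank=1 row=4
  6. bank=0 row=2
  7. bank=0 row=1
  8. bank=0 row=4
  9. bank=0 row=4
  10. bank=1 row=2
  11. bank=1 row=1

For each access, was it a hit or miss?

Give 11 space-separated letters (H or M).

Answer: M M M M H H M M H M M

Derivation:
Acc 1: bank0 row4 -> MISS (open row4); precharges=0
Acc 2: bank1 row4 -> MISS (open row4); precharges=0
Acc 3: bank0 row2 -> MISS (open row2); precharges=1
Acc 4: bank2 row0 -> MISS (open row0); precharges=1
Acc 5: bank1 row4 -> HIT
Acc 6: bank0 row2 -> HIT
Acc 7: bank0 row1 -> MISS (open row1); precharges=2
Acc 8: bank0 row4 -> MISS (open row4); precharges=3
Acc 9: bank0 row4 -> HIT
Acc 10: bank1 row2 -> MISS (open row2); precharges=4
Acc 11: bank1 row1 -> MISS (open row1); precharges=5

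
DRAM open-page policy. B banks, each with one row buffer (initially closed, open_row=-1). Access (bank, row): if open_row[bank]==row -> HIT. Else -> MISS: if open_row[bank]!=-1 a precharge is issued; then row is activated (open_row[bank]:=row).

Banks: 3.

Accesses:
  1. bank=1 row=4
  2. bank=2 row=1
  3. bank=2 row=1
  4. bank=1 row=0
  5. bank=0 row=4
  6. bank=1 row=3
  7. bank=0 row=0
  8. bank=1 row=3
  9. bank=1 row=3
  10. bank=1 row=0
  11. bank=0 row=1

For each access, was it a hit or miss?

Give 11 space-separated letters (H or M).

Acc 1: bank1 row4 -> MISS (open row4); precharges=0
Acc 2: bank2 row1 -> MISS (open row1); precharges=0
Acc 3: bank2 row1 -> HIT
Acc 4: bank1 row0 -> MISS (open row0); precharges=1
Acc 5: bank0 row4 -> MISS (open row4); precharges=1
Acc 6: bank1 row3 -> MISS (open row3); precharges=2
Acc 7: bank0 row0 -> MISS (open row0); precharges=3
Acc 8: bank1 row3 -> HIT
Acc 9: bank1 row3 -> HIT
Acc 10: bank1 row0 -> MISS (open row0); precharges=4
Acc 11: bank0 row1 -> MISS (open row1); precharges=5

Answer: M M H M M M M H H M M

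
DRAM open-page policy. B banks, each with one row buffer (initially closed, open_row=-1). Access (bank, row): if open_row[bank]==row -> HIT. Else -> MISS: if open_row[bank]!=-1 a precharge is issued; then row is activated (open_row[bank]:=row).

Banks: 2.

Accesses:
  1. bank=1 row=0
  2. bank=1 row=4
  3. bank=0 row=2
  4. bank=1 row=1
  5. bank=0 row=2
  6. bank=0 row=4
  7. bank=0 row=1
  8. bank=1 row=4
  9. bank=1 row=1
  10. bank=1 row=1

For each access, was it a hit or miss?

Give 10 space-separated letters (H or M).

Acc 1: bank1 row0 -> MISS (open row0); precharges=0
Acc 2: bank1 row4 -> MISS (open row4); precharges=1
Acc 3: bank0 row2 -> MISS (open row2); precharges=1
Acc 4: bank1 row1 -> MISS (open row1); precharges=2
Acc 5: bank0 row2 -> HIT
Acc 6: bank0 row4 -> MISS (open row4); precharges=3
Acc 7: bank0 row1 -> MISS (open row1); precharges=4
Acc 8: bank1 row4 -> MISS (open row4); precharges=5
Acc 9: bank1 row1 -> MISS (open row1); precharges=6
Acc 10: bank1 row1 -> HIT

Answer: M M M M H M M M M H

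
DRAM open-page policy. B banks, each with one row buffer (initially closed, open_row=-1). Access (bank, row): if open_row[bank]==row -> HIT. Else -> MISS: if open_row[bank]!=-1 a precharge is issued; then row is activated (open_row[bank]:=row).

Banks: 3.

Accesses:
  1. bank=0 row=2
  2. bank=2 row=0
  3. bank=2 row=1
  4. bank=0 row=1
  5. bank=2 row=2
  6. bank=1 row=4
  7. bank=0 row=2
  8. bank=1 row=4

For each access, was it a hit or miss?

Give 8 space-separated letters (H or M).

Acc 1: bank0 row2 -> MISS (open row2); precharges=0
Acc 2: bank2 row0 -> MISS (open row0); precharges=0
Acc 3: bank2 row1 -> MISS (open row1); precharges=1
Acc 4: bank0 row1 -> MISS (open row1); precharges=2
Acc 5: bank2 row2 -> MISS (open row2); precharges=3
Acc 6: bank1 row4 -> MISS (open row4); precharges=3
Acc 7: bank0 row2 -> MISS (open row2); precharges=4
Acc 8: bank1 row4 -> HIT

Answer: M M M M M M M H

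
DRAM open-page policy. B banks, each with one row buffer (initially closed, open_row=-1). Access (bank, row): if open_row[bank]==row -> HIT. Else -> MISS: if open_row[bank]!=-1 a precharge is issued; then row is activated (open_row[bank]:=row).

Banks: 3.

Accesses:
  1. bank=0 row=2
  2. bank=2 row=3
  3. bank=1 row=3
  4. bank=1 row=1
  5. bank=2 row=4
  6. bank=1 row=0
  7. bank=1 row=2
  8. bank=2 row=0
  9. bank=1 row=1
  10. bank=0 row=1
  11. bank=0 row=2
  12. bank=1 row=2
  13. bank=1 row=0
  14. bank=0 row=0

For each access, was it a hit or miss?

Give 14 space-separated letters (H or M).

Acc 1: bank0 row2 -> MISS (open row2); precharges=0
Acc 2: bank2 row3 -> MISS (open row3); precharges=0
Acc 3: bank1 row3 -> MISS (open row3); precharges=0
Acc 4: bank1 row1 -> MISS (open row1); precharges=1
Acc 5: bank2 row4 -> MISS (open row4); precharges=2
Acc 6: bank1 row0 -> MISS (open row0); precharges=3
Acc 7: bank1 row2 -> MISS (open row2); precharges=4
Acc 8: bank2 row0 -> MISS (open row0); precharges=5
Acc 9: bank1 row1 -> MISS (open row1); precharges=6
Acc 10: bank0 row1 -> MISS (open row1); precharges=7
Acc 11: bank0 row2 -> MISS (open row2); precharges=8
Acc 12: bank1 row2 -> MISS (open row2); precharges=9
Acc 13: bank1 row0 -> MISS (open row0); precharges=10
Acc 14: bank0 row0 -> MISS (open row0); precharges=11

Answer: M M M M M M M M M M M M M M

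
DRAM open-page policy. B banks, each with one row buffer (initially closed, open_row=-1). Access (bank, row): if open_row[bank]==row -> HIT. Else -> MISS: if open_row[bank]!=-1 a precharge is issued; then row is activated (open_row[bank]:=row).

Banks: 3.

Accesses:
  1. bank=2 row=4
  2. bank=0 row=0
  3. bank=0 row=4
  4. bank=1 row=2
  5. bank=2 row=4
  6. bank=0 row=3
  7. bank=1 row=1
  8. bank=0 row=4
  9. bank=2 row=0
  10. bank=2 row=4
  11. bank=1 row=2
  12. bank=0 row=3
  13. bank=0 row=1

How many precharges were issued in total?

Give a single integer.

Acc 1: bank2 row4 -> MISS (open row4); precharges=0
Acc 2: bank0 row0 -> MISS (open row0); precharges=0
Acc 3: bank0 row4 -> MISS (open row4); precharges=1
Acc 4: bank1 row2 -> MISS (open row2); precharges=1
Acc 5: bank2 row4 -> HIT
Acc 6: bank0 row3 -> MISS (open row3); precharges=2
Acc 7: bank1 row1 -> MISS (open row1); precharges=3
Acc 8: bank0 row4 -> MISS (open row4); precharges=4
Acc 9: bank2 row0 -> MISS (open row0); precharges=5
Acc 10: bank2 row4 -> MISS (open row4); precharges=6
Acc 11: bank1 row2 -> MISS (open row2); precharges=7
Acc 12: bank0 row3 -> MISS (open row3); precharges=8
Acc 13: bank0 row1 -> MISS (open row1); precharges=9

Answer: 9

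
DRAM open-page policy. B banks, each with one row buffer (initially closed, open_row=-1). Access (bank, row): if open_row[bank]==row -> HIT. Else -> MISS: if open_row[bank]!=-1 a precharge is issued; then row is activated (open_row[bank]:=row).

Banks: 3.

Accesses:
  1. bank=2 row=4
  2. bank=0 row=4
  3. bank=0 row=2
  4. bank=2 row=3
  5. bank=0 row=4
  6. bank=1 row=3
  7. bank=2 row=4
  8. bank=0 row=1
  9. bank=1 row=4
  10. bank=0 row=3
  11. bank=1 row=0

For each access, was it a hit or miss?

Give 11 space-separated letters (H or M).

Acc 1: bank2 row4 -> MISS (open row4); precharges=0
Acc 2: bank0 row4 -> MISS (open row4); precharges=0
Acc 3: bank0 row2 -> MISS (open row2); precharges=1
Acc 4: bank2 row3 -> MISS (open row3); precharges=2
Acc 5: bank0 row4 -> MISS (open row4); precharges=3
Acc 6: bank1 row3 -> MISS (open row3); precharges=3
Acc 7: bank2 row4 -> MISS (open row4); precharges=4
Acc 8: bank0 row1 -> MISS (open row1); precharges=5
Acc 9: bank1 row4 -> MISS (open row4); precharges=6
Acc 10: bank0 row3 -> MISS (open row3); precharges=7
Acc 11: bank1 row0 -> MISS (open row0); precharges=8

Answer: M M M M M M M M M M M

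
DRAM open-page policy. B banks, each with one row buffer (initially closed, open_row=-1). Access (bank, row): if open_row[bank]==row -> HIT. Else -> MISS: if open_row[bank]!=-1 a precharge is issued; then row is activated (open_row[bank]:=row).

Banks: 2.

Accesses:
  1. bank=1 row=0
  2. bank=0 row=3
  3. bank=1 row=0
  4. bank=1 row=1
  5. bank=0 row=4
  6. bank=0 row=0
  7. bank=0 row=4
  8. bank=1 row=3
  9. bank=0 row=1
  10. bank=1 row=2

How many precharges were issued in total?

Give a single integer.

Acc 1: bank1 row0 -> MISS (open row0); precharges=0
Acc 2: bank0 row3 -> MISS (open row3); precharges=0
Acc 3: bank1 row0 -> HIT
Acc 4: bank1 row1 -> MISS (open row1); precharges=1
Acc 5: bank0 row4 -> MISS (open row4); precharges=2
Acc 6: bank0 row0 -> MISS (open row0); precharges=3
Acc 7: bank0 row4 -> MISS (open row4); precharges=4
Acc 8: bank1 row3 -> MISS (open row3); precharges=5
Acc 9: bank0 row1 -> MISS (open row1); precharges=6
Acc 10: bank1 row2 -> MISS (open row2); precharges=7

Answer: 7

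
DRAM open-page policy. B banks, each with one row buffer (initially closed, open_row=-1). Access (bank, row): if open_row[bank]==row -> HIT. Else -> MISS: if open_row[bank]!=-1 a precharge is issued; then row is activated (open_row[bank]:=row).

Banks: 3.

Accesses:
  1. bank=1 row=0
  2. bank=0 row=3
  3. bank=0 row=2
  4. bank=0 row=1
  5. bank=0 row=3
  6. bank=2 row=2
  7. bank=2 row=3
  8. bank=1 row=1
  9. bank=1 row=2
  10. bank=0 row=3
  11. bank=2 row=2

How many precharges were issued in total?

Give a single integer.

Acc 1: bank1 row0 -> MISS (open row0); precharges=0
Acc 2: bank0 row3 -> MISS (open row3); precharges=0
Acc 3: bank0 row2 -> MISS (open row2); precharges=1
Acc 4: bank0 row1 -> MISS (open row1); precharges=2
Acc 5: bank0 row3 -> MISS (open row3); precharges=3
Acc 6: bank2 row2 -> MISS (open row2); precharges=3
Acc 7: bank2 row3 -> MISS (open row3); precharges=4
Acc 8: bank1 row1 -> MISS (open row1); precharges=5
Acc 9: bank1 row2 -> MISS (open row2); precharges=6
Acc 10: bank0 row3 -> HIT
Acc 11: bank2 row2 -> MISS (open row2); precharges=7

Answer: 7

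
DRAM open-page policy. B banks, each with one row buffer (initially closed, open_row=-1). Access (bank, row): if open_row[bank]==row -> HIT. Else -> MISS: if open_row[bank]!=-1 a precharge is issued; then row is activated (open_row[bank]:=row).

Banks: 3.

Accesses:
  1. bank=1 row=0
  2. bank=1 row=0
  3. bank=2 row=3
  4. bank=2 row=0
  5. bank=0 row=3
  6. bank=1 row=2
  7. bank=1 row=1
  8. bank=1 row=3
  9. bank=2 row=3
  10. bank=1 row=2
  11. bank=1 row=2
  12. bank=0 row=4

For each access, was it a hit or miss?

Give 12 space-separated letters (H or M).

Answer: M H M M M M M M M M H M

Derivation:
Acc 1: bank1 row0 -> MISS (open row0); precharges=0
Acc 2: bank1 row0 -> HIT
Acc 3: bank2 row3 -> MISS (open row3); precharges=0
Acc 4: bank2 row0 -> MISS (open row0); precharges=1
Acc 5: bank0 row3 -> MISS (open row3); precharges=1
Acc 6: bank1 row2 -> MISS (open row2); precharges=2
Acc 7: bank1 row1 -> MISS (open row1); precharges=3
Acc 8: bank1 row3 -> MISS (open row3); precharges=4
Acc 9: bank2 row3 -> MISS (open row3); precharges=5
Acc 10: bank1 row2 -> MISS (open row2); precharges=6
Acc 11: bank1 row2 -> HIT
Acc 12: bank0 row4 -> MISS (open row4); precharges=7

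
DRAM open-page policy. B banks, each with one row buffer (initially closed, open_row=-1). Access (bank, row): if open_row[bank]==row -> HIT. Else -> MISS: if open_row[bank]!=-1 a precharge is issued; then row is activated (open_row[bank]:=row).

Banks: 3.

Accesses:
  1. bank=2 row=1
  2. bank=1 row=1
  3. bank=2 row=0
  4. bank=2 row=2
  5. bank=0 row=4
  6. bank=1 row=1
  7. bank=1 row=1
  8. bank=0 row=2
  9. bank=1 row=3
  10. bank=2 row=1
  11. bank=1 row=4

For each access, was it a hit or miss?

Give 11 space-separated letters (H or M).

Acc 1: bank2 row1 -> MISS (open row1); precharges=0
Acc 2: bank1 row1 -> MISS (open row1); precharges=0
Acc 3: bank2 row0 -> MISS (open row0); precharges=1
Acc 4: bank2 row2 -> MISS (open row2); precharges=2
Acc 5: bank0 row4 -> MISS (open row4); precharges=2
Acc 6: bank1 row1 -> HIT
Acc 7: bank1 row1 -> HIT
Acc 8: bank0 row2 -> MISS (open row2); precharges=3
Acc 9: bank1 row3 -> MISS (open row3); precharges=4
Acc 10: bank2 row1 -> MISS (open row1); precharges=5
Acc 11: bank1 row4 -> MISS (open row4); precharges=6

Answer: M M M M M H H M M M M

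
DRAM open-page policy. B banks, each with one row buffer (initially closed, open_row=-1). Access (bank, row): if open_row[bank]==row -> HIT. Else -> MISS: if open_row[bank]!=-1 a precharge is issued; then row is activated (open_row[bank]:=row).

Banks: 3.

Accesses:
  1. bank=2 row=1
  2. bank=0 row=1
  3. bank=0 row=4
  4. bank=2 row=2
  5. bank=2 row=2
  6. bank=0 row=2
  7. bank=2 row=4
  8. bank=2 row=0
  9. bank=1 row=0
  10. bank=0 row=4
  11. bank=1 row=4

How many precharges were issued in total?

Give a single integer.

Answer: 7

Derivation:
Acc 1: bank2 row1 -> MISS (open row1); precharges=0
Acc 2: bank0 row1 -> MISS (open row1); precharges=0
Acc 3: bank0 row4 -> MISS (open row4); precharges=1
Acc 4: bank2 row2 -> MISS (open row2); precharges=2
Acc 5: bank2 row2 -> HIT
Acc 6: bank0 row2 -> MISS (open row2); precharges=3
Acc 7: bank2 row4 -> MISS (open row4); precharges=4
Acc 8: bank2 row0 -> MISS (open row0); precharges=5
Acc 9: bank1 row0 -> MISS (open row0); precharges=5
Acc 10: bank0 row4 -> MISS (open row4); precharges=6
Acc 11: bank1 row4 -> MISS (open row4); precharges=7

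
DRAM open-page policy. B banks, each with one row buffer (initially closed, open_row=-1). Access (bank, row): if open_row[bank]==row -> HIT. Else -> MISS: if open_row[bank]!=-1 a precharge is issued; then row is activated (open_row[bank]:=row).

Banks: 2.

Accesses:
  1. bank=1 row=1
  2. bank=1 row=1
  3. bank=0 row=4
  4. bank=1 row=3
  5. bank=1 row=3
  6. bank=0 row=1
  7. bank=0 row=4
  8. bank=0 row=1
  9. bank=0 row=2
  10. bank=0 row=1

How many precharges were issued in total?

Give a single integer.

Answer: 6

Derivation:
Acc 1: bank1 row1 -> MISS (open row1); precharges=0
Acc 2: bank1 row1 -> HIT
Acc 3: bank0 row4 -> MISS (open row4); precharges=0
Acc 4: bank1 row3 -> MISS (open row3); precharges=1
Acc 5: bank1 row3 -> HIT
Acc 6: bank0 row1 -> MISS (open row1); precharges=2
Acc 7: bank0 row4 -> MISS (open row4); precharges=3
Acc 8: bank0 row1 -> MISS (open row1); precharges=4
Acc 9: bank0 row2 -> MISS (open row2); precharges=5
Acc 10: bank0 row1 -> MISS (open row1); precharges=6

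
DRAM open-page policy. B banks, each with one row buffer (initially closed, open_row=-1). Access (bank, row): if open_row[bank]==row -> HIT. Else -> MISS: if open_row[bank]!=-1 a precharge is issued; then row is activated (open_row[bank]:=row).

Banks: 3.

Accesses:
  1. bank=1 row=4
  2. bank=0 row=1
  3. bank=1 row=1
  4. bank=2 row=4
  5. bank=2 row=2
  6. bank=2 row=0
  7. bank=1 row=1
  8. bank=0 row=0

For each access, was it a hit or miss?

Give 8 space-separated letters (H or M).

Acc 1: bank1 row4 -> MISS (open row4); precharges=0
Acc 2: bank0 row1 -> MISS (open row1); precharges=0
Acc 3: bank1 row1 -> MISS (open row1); precharges=1
Acc 4: bank2 row4 -> MISS (open row4); precharges=1
Acc 5: bank2 row2 -> MISS (open row2); precharges=2
Acc 6: bank2 row0 -> MISS (open row0); precharges=3
Acc 7: bank1 row1 -> HIT
Acc 8: bank0 row0 -> MISS (open row0); precharges=4

Answer: M M M M M M H M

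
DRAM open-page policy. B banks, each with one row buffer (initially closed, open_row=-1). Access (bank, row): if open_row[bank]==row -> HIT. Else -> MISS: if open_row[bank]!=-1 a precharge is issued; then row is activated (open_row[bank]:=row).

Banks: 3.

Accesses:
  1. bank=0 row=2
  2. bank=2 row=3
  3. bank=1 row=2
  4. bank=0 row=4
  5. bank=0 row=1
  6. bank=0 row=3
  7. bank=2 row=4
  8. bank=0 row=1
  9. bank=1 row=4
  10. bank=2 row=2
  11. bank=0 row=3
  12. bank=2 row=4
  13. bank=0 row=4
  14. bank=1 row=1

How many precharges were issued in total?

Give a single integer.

Acc 1: bank0 row2 -> MISS (open row2); precharges=0
Acc 2: bank2 row3 -> MISS (open row3); precharges=0
Acc 3: bank1 row2 -> MISS (open row2); precharges=0
Acc 4: bank0 row4 -> MISS (open row4); precharges=1
Acc 5: bank0 row1 -> MISS (open row1); precharges=2
Acc 6: bank0 row3 -> MISS (open row3); precharges=3
Acc 7: bank2 row4 -> MISS (open row4); precharges=4
Acc 8: bank0 row1 -> MISS (open row1); precharges=5
Acc 9: bank1 row4 -> MISS (open row4); precharges=6
Acc 10: bank2 row2 -> MISS (open row2); precharges=7
Acc 11: bank0 row3 -> MISS (open row3); precharges=8
Acc 12: bank2 row4 -> MISS (open row4); precharges=9
Acc 13: bank0 row4 -> MISS (open row4); precharges=10
Acc 14: bank1 row1 -> MISS (open row1); precharges=11

Answer: 11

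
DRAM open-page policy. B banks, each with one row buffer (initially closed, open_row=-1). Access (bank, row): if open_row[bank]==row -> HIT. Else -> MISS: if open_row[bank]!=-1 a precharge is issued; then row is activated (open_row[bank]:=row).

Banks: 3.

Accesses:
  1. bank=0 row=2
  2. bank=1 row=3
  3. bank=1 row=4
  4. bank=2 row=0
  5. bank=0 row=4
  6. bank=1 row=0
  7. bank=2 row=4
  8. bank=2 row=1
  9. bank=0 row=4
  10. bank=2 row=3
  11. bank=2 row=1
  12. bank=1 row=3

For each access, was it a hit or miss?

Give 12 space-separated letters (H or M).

Answer: M M M M M M M M H M M M

Derivation:
Acc 1: bank0 row2 -> MISS (open row2); precharges=0
Acc 2: bank1 row3 -> MISS (open row3); precharges=0
Acc 3: bank1 row4 -> MISS (open row4); precharges=1
Acc 4: bank2 row0 -> MISS (open row0); precharges=1
Acc 5: bank0 row4 -> MISS (open row4); precharges=2
Acc 6: bank1 row0 -> MISS (open row0); precharges=3
Acc 7: bank2 row4 -> MISS (open row4); precharges=4
Acc 8: bank2 row1 -> MISS (open row1); precharges=5
Acc 9: bank0 row4 -> HIT
Acc 10: bank2 row3 -> MISS (open row3); precharges=6
Acc 11: bank2 row1 -> MISS (open row1); precharges=7
Acc 12: bank1 row3 -> MISS (open row3); precharges=8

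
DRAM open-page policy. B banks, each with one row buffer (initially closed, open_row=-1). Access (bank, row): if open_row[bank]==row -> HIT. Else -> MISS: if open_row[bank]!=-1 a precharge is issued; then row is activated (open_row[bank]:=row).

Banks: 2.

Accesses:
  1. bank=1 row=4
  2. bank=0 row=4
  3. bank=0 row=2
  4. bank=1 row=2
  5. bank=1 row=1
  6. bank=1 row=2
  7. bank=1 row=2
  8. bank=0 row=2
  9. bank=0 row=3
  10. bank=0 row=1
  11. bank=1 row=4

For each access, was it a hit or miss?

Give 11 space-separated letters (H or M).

Acc 1: bank1 row4 -> MISS (open row4); precharges=0
Acc 2: bank0 row4 -> MISS (open row4); precharges=0
Acc 3: bank0 row2 -> MISS (open row2); precharges=1
Acc 4: bank1 row2 -> MISS (open row2); precharges=2
Acc 5: bank1 row1 -> MISS (open row1); precharges=3
Acc 6: bank1 row2 -> MISS (open row2); precharges=4
Acc 7: bank1 row2 -> HIT
Acc 8: bank0 row2 -> HIT
Acc 9: bank0 row3 -> MISS (open row3); precharges=5
Acc 10: bank0 row1 -> MISS (open row1); precharges=6
Acc 11: bank1 row4 -> MISS (open row4); precharges=7

Answer: M M M M M M H H M M M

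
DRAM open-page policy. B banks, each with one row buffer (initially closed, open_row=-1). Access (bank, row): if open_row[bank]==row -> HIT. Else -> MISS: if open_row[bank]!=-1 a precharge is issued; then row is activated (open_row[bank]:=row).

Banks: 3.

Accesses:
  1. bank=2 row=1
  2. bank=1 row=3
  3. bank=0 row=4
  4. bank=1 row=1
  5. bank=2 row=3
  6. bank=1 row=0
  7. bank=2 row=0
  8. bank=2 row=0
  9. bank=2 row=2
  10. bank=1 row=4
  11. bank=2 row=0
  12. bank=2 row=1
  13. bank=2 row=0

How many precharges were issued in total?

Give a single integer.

Answer: 9

Derivation:
Acc 1: bank2 row1 -> MISS (open row1); precharges=0
Acc 2: bank1 row3 -> MISS (open row3); precharges=0
Acc 3: bank0 row4 -> MISS (open row4); precharges=0
Acc 4: bank1 row1 -> MISS (open row1); precharges=1
Acc 5: bank2 row3 -> MISS (open row3); precharges=2
Acc 6: bank1 row0 -> MISS (open row0); precharges=3
Acc 7: bank2 row0 -> MISS (open row0); precharges=4
Acc 8: bank2 row0 -> HIT
Acc 9: bank2 row2 -> MISS (open row2); precharges=5
Acc 10: bank1 row4 -> MISS (open row4); precharges=6
Acc 11: bank2 row0 -> MISS (open row0); precharges=7
Acc 12: bank2 row1 -> MISS (open row1); precharges=8
Acc 13: bank2 row0 -> MISS (open row0); precharges=9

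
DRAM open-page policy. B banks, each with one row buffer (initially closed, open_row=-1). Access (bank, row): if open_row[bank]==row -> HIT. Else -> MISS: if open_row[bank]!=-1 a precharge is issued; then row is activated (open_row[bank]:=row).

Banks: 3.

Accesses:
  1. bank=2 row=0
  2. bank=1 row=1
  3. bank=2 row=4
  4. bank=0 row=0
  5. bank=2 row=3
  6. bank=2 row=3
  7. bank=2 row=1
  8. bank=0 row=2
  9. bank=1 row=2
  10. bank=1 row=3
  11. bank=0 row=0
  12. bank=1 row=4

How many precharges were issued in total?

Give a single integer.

Answer: 8

Derivation:
Acc 1: bank2 row0 -> MISS (open row0); precharges=0
Acc 2: bank1 row1 -> MISS (open row1); precharges=0
Acc 3: bank2 row4 -> MISS (open row4); precharges=1
Acc 4: bank0 row0 -> MISS (open row0); precharges=1
Acc 5: bank2 row3 -> MISS (open row3); precharges=2
Acc 6: bank2 row3 -> HIT
Acc 7: bank2 row1 -> MISS (open row1); precharges=3
Acc 8: bank0 row2 -> MISS (open row2); precharges=4
Acc 9: bank1 row2 -> MISS (open row2); precharges=5
Acc 10: bank1 row3 -> MISS (open row3); precharges=6
Acc 11: bank0 row0 -> MISS (open row0); precharges=7
Acc 12: bank1 row4 -> MISS (open row4); precharges=8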